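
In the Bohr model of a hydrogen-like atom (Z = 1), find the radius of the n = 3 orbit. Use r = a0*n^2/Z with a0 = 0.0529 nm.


r = a0 * n^2 / Z
= 0.0529 * 3^2 / 1
= 0.0529 * 9 / 1
= 0.4761 nm

0.4761


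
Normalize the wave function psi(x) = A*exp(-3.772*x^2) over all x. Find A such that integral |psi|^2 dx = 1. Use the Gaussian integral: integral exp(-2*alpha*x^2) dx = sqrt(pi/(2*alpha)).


integral |psi|^2 dx = A^2 * sqrt(pi/(2*alpha)) = 1
A^2 = sqrt(2*alpha/pi)
= sqrt(2 * 3.772 / pi)
= 1.549622
A = sqrt(1.549622)
= 1.2448

1.2448


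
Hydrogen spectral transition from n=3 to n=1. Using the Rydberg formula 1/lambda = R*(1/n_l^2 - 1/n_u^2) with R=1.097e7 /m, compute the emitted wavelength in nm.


1/lambda = R * (1/n_l^2 - 1/n_u^2)
= 1.097e7 * (1/1^2 - 1/3^2)
= 1.097e7 * (1.0 - 0.111111)
= 1.097e7 * 0.888889
= 9.7511e+06 /m
lambda = 1 / 9.7511e+06 = 102.5524 nm

102.5524


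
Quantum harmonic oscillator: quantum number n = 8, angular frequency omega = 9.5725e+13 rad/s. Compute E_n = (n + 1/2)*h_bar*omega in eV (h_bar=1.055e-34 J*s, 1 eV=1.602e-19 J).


E = (n + 1/2) * h_bar * omega
= (8 + 0.5) * 1.055e-34 * 9.5725e+13
= 8.5 * 1.0099e-20
= 8.5841e-20 J
= 0.5358 eV

0.5358


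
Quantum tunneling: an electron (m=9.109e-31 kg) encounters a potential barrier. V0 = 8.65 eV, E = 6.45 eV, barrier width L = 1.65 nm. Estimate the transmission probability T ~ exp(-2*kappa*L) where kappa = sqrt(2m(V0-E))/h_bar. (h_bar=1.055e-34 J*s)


V0 - E = 2.2 eV = 3.5244e-19 J
kappa = sqrt(2 * m * (V0-E)) / h_bar
= sqrt(2 * 9.109e-31 * 3.5244e-19) / 1.055e-34
= 7.5952e+09 /m
2*kappa*L = 2 * 7.5952e+09 * 1.65e-9
= 25.0642
T = exp(-25.0642) = 1.302392e-11

1.302392e-11


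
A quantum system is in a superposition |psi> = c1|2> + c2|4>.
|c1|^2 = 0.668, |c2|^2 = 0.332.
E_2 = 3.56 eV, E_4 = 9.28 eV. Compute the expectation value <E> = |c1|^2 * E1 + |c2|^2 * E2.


<E> = |c1|^2 * E1 + |c2|^2 * E2
= 0.668 * 3.56 + 0.332 * 9.28
= 2.3781 + 3.081
= 5.459 eV

5.459


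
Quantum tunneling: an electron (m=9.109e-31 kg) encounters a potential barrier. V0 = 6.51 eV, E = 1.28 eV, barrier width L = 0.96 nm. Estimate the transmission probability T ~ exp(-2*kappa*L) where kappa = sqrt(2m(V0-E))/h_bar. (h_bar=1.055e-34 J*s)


V0 - E = 5.23 eV = 8.3785e-19 J
kappa = sqrt(2 * m * (V0-E)) / h_bar
= sqrt(2 * 9.109e-31 * 8.3785e-19) / 1.055e-34
= 1.1711e+10 /m
2*kappa*L = 2 * 1.1711e+10 * 0.96e-9
= 22.4844
T = exp(-22.4844) = 1.718506e-10

1.718506e-10


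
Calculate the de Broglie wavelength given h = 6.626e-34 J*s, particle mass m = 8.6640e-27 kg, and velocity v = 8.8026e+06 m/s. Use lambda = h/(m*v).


lambda = h / (m * v)
= 6.626e-34 / (8.6640e-27 * 8.8026e+06)
= 6.626e-34 / 7.6266e-20
= 8.6880e-15 m

8.6880e-15


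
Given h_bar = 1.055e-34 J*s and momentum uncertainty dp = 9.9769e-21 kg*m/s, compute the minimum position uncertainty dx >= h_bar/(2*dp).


dx = h_bar / (2 * dp)
= 1.055e-34 / (2 * 9.9769e-21)
= 1.055e-34 / 1.9954e-20
= 5.2872e-15 m

5.2872e-15


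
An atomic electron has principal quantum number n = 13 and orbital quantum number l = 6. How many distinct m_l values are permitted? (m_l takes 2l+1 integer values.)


m_l ranges from -l to +l in integer steps
So m_l goes from -6 to +6
Count = 2l + 1 = 2*6 + 1
= 13

13


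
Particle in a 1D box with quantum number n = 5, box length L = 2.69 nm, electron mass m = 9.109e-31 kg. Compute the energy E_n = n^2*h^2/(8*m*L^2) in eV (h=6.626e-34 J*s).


E = n^2 * h^2 / (8 * m * L^2)
= 5^2 * (6.626e-34)^2 / (8 * 9.109e-31 * (2.69e-9)^2)
= 25 * 4.3904e-67 / (8 * 9.109e-31 * 7.2361e-18)
= 2.0815e-19 J
= 1.2993 eV

1.2993


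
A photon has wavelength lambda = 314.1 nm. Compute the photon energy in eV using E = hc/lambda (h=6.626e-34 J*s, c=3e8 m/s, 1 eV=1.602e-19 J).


E = hc / lambda
= (6.626e-34)(3e8) / (314.1e-9)
= 1.9878e-25 / 3.1410e-07
= 6.3286e-19 J
Converting to eV: 6.3286e-19 / 1.602e-19
= 3.9504 eV

3.9504


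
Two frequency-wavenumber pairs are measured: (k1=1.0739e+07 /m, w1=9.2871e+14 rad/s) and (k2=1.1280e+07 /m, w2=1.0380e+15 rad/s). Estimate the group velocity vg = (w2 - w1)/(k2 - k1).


vg = (w2 - w1) / (k2 - k1)
= (1.0380e+15 - 9.2871e+14) / (1.1280e+07 - 1.0739e+07)
= 1.0929e+14 / 5.4100e+05
= 2.0201e+08 m/s

2.0201e+08


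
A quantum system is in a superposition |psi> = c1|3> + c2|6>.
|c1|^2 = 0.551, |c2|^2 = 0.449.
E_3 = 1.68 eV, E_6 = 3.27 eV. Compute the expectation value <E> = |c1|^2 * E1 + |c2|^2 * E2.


<E> = |c1|^2 * E1 + |c2|^2 * E2
= 0.551 * 1.68 + 0.449 * 3.27
= 0.9257 + 1.4682
= 2.3939 eV

2.3939


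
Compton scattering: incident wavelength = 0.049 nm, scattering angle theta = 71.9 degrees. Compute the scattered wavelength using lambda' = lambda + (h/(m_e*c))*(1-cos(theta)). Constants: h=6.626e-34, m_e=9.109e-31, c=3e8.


Compton wavelength: h/(m_e*c) = 2.4247e-12 m
d_lambda = 2.4247e-12 * (1 - cos(71.9 deg))
= 2.4247e-12 * 0.689324
= 1.6714e-12 m = 0.001671 nm
lambda' = 0.049 + 0.001671
= 0.050671 nm

0.050671


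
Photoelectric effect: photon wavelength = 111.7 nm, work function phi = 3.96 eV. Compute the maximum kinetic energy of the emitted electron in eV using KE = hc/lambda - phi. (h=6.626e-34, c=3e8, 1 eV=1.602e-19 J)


E_photon = hc / lambda
= (6.626e-34)(3e8) / (111.7e-9)
= 1.7796e-18 J
= 11.1085 eV
KE = E_photon - phi
= 11.1085 - 3.96
= 7.1485 eV

7.1485


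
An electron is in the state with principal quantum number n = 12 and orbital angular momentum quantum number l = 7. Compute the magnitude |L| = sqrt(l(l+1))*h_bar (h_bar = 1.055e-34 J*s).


L = sqrt(l*(l+1)) * h_bar
= sqrt(7 * 8) * 1.055e-34
= sqrt(56) * 1.055e-34
= 7.4833 * 1.055e-34
= 7.8949e-34 J*s

7.8949e-34


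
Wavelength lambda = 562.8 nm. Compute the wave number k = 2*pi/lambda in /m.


k = 2 * pi / lambda
= 6.2832 / (562.8e-9)
= 6.2832 / 5.6280e-07
= 1.1164e+07 /m

1.1164e+07


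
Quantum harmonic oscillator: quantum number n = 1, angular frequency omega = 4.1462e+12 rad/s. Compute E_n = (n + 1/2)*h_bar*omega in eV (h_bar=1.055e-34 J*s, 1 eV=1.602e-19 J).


E = (n + 1/2) * h_bar * omega
= (1 + 0.5) * 1.055e-34 * 4.1462e+12
= 1.5 * 4.3742e-22
= 6.5614e-22 J
= 0.0041 eV

0.0041


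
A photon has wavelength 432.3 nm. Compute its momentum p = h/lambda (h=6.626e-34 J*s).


p = h / lambda
= 6.626e-34 / (432.3e-9)
= 6.626e-34 / 4.3230e-07
= 1.5327e-27 kg*m/s

1.5327e-27


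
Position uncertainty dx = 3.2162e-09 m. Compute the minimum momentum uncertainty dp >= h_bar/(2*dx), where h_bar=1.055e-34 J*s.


dp = h_bar / (2 * dx)
= 1.055e-34 / (2 * 3.2162e-09)
= 1.055e-34 / 6.4324e-09
= 1.6401e-26 kg*m/s

1.6401e-26


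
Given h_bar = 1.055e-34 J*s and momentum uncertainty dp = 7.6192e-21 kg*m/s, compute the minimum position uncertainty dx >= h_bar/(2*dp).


dx = h_bar / (2 * dp)
= 1.055e-34 / (2 * 7.6192e-21)
= 1.055e-34 / 1.5238e-20
= 6.9233e-15 m

6.9233e-15


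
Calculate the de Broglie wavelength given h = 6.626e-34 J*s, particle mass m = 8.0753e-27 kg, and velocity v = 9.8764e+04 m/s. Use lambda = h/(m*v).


lambda = h / (m * v)
= 6.626e-34 / (8.0753e-27 * 9.8764e+04)
= 6.626e-34 / 7.9755e-22
= 8.3080e-13 m

8.3080e-13


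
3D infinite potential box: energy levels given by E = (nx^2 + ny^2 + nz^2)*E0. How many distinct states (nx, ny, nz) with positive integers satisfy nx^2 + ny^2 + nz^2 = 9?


Enumerate all (nx, ny, nz) with nx^2 + ny^2 + nz^2 = 9:
(1,2,2)
(2,1,2)
(2,2,1)
Total degeneracy = 3

3


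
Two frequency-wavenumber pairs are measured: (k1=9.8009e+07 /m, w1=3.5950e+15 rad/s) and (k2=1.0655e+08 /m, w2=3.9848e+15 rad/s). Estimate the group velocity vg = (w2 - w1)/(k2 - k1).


vg = (w2 - w1) / (k2 - k1)
= (3.9848e+15 - 3.5950e+15) / (1.0655e+08 - 9.8009e+07)
= 3.8980e+14 / 8.5410e+06
= 4.5639e+07 m/s

4.5639e+07


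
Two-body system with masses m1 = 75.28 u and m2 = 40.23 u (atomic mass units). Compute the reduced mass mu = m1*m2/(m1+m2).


mu = m1 * m2 / (m1 + m2)
= 75.28 * 40.23 / (75.28 + 40.23)
= 3028.5144 / 115.51
= 26.2186 u

26.2186


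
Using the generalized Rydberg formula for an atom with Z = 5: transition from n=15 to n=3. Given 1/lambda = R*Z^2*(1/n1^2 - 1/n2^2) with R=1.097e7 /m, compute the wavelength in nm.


1/lambda = R * Z^2 * (1/n1^2 - 1/n2^2)
= 1.097e7 * 5^2 * (1/3^2 - 1/15^2)
= 1.097e7 * 25 * (0.111111 - 0.004444)
= 2.9253e+07 /m
lambda = 1 / 2.9253e+07
= 34.1841 nm

34.1841


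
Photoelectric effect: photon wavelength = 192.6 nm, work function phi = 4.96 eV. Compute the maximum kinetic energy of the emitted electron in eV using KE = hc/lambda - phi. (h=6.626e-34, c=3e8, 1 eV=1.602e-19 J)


E_photon = hc / lambda
= (6.626e-34)(3e8) / (192.6e-9)
= 1.0321e-18 J
= 6.4425 eV
KE = E_photon - phi
= 6.4425 - 4.96
= 1.4825 eV

1.4825


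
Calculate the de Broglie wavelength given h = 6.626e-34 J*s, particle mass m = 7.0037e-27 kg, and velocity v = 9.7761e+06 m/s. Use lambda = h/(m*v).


lambda = h / (m * v)
= 6.626e-34 / (7.0037e-27 * 9.7761e+06)
= 6.626e-34 / 6.8469e-20
= 9.6774e-15 m

9.6774e-15


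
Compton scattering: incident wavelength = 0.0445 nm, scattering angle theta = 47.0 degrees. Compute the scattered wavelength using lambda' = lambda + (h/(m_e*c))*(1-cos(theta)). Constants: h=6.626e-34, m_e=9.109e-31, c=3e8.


Compton wavelength: h/(m_e*c) = 2.4247e-12 m
d_lambda = 2.4247e-12 * (1 - cos(47.0 deg))
= 2.4247e-12 * 0.318002
= 7.7106e-13 m = 0.000771 nm
lambda' = 0.0445 + 0.000771
= 0.045271 nm

0.045271


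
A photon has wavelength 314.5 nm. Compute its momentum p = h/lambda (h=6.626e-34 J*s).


p = h / lambda
= 6.626e-34 / (314.5e-9)
= 6.626e-34 / 3.1450e-07
= 2.1068e-27 kg*m/s

2.1068e-27


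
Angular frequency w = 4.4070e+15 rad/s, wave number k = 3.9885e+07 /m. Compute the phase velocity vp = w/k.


vp = w / k
= 4.4070e+15 / 3.9885e+07
= 1.1049e+08 m/s

1.1049e+08


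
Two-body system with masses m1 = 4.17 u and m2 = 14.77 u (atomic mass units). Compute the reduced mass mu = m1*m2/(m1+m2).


mu = m1 * m2 / (m1 + m2)
= 4.17 * 14.77 / (4.17 + 14.77)
= 61.5909 / 18.94
= 3.2519 u

3.2519


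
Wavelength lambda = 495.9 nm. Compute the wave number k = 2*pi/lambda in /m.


k = 2 * pi / lambda
= 6.2832 / (495.9e-9)
= 6.2832 / 4.9590e-07
= 1.2670e+07 /m

1.2670e+07


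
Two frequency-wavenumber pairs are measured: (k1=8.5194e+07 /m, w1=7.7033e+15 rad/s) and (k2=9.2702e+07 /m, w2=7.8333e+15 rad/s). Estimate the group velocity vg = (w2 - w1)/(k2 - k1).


vg = (w2 - w1) / (k2 - k1)
= (7.8333e+15 - 7.7033e+15) / (9.2702e+07 - 8.5194e+07)
= 1.3000e+14 / 7.5080e+06
= 1.7315e+07 m/s

1.7315e+07


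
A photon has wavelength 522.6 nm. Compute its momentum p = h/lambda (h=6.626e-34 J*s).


p = h / lambda
= 6.626e-34 / (522.6e-9)
= 6.626e-34 / 5.2260e-07
= 1.2679e-27 kg*m/s

1.2679e-27


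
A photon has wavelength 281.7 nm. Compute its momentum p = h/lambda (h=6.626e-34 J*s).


p = h / lambda
= 6.626e-34 / (281.7e-9)
= 6.626e-34 / 2.8170e-07
= 2.3521e-27 kg*m/s

2.3521e-27


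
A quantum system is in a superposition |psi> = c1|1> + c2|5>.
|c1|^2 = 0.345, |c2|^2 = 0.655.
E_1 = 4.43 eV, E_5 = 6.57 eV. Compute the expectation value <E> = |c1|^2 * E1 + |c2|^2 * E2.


<E> = |c1|^2 * E1 + |c2|^2 * E2
= 0.345 * 4.43 + 0.655 * 6.57
= 1.5283 + 4.3034
= 5.8317 eV

5.8317


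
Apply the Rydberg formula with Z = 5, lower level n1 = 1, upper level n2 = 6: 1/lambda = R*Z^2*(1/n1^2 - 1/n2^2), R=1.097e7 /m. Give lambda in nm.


1/lambda = R * Z^2 * (1/n1^2 - 1/n2^2)
= 1.097e7 * 5^2 * (1/1^2 - 1/6^2)
= 1.097e7 * 25 * (1.0 - 0.027778)
= 2.6663e+08 /m
lambda = 1 / 2.6663e+08
= 3.7505 nm

3.7505


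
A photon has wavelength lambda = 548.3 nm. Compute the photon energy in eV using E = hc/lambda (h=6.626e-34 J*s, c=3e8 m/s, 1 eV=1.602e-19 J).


E = hc / lambda
= (6.626e-34)(3e8) / (548.3e-9)
= 1.9878e-25 / 5.4830e-07
= 3.6254e-19 J
Converting to eV: 3.6254e-19 / 1.602e-19
= 2.263 eV

2.263


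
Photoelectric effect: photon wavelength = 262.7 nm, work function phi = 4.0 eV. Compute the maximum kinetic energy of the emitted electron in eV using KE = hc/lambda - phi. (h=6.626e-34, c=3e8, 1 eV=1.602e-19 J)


E_photon = hc / lambda
= (6.626e-34)(3e8) / (262.7e-9)
= 7.5668e-19 J
= 4.7233 eV
KE = E_photon - phi
= 4.7233 - 4.0
= 0.7233 eV

0.7233


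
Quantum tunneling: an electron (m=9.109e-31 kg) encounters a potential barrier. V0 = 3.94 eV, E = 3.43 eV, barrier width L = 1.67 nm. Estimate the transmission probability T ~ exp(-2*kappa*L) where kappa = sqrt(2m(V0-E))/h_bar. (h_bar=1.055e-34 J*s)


V0 - E = 0.51 eV = 8.1702e-20 J
kappa = sqrt(2 * m * (V0-E)) / h_bar
= sqrt(2 * 9.109e-31 * 8.1702e-20) / 1.055e-34
= 3.6569e+09 /m
2*kappa*L = 2 * 3.6569e+09 * 1.67e-9
= 12.2141
T = exp(-12.2141) = 4.960131e-06

4.960131e-06


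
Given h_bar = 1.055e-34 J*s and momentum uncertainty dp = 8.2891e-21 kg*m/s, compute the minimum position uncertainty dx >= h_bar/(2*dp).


dx = h_bar / (2 * dp)
= 1.055e-34 / (2 * 8.2891e-21)
= 1.055e-34 / 1.6578e-20
= 6.3638e-15 m

6.3638e-15


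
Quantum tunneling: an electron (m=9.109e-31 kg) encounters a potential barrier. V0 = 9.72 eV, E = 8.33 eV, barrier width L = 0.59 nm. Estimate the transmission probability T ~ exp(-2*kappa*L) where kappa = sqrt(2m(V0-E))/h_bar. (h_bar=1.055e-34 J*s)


V0 - E = 1.39 eV = 2.2268e-19 J
kappa = sqrt(2 * m * (V0-E)) / h_bar
= sqrt(2 * 9.109e-31 * 2.2268e-19) / 1.055e-34
= 6.0372e+09 /m
2*kappa*L = 2 * 6.0372e+09 * 0.59e-9
= 7.1239
T = exp(-7.1239) = 8.056090e-04

8.056090e-04


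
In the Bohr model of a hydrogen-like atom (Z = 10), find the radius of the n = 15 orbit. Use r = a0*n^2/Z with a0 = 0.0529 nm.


r = a0 * n^2 / Z
= 0.0529 * 15^2 / 10
= 0.0529 * 225 / 10
= 1.1903 nm

1.1903


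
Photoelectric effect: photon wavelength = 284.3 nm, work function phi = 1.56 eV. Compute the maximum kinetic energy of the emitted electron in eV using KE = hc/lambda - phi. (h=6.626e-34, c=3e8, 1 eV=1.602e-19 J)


E_photon = hc / lambda
= (6.626e-34)(3e8) / (284.3e-9)
= 6.9919e-19 J
= 4.3645 eV
KE = E_photon - phi
= 4.3645 - 1.56
= 2.8045 eV

2.8045


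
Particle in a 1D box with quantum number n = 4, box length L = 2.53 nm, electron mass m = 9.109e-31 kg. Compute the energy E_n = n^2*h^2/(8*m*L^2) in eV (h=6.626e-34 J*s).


E = n^2 * h^2 / (8 * m * L^2)
= 4^2 * (6.626e-34)^2 / (8 * 9.109e-31 * (2.53e-9)^2)
= 16 * 4.3904e-67 / (8 * 9.109e-31 * 6.4009e-18)
= 1.5060e-19 J
= 0.9401 eV

0.9401


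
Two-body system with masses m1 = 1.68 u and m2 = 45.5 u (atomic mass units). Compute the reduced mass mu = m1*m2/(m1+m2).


mu = m1 * m2 / (m1 + m2)
= 1.68 * 45.5 / (1.68 + 45.5)
= 76.44 / 47.18
= 1.6202 u

1.6202


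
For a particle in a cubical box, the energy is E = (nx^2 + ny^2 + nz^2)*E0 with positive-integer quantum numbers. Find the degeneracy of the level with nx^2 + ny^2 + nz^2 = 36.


Enumerate all (nx, ny, nz) with nx^2 + ny^2 + nz^2 = 36:
(2,4,4)
(4,2,4)
(4,4,2)
Total degeneracy = 3

3


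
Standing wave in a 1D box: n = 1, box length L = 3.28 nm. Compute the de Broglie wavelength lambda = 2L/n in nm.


lambda = 2L / n
= 2 * 3.28 / 1
= 6.56 / 1
= 6.56 nm

6.56


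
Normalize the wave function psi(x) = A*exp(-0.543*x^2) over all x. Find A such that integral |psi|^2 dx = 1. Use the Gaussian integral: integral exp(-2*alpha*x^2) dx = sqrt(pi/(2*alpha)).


integral |psi|^2 dx = A^2 * sqrt(pi/(2*alpha)) = 1
A^2 = sqrt(2*alpha/pi)
= sqrt(2 * 0.543 / pi)
= 0.587949
A = sqrt(0.587949)
= 0.7668

0.7668


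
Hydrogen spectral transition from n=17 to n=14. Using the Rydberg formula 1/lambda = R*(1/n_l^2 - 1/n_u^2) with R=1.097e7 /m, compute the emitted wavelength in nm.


1/lambda = R * (1/n_l^2 - 1/n_u^2)
= 1.097e7 * (1/14^2 - 1/17^2)
= 1.097e7 * (0.005102 - 0.00346)
= 1.097e7 * 0.001642
= 1.8011e+04 /m
lambda = 1 / 1.8011e+04 = 55521.9024 nm

55521.9024


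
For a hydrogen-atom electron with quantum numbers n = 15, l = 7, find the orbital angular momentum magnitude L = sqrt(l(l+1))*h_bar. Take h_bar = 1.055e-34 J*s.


L = sqrt(l*(l+1)) * h_bar
= sqrt(7 * 8) * 1.055e-34
= sqrt(56) * 1.055e-34
= 7.4833 * 1.055e-34
= 7.8949e-34 J*s

7.8949e-34


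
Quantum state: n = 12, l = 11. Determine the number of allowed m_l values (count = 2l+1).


m_l ranges from -l to +l in integer steps
So m_l goes from -11 to +11
Count = 2l + 1 = 2*11 + 1
= 23

23


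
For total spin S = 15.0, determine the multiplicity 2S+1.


Spin multiplicity = 2S + 1
= 2 * 15.0 + 1
= 30.0 + 1
= 31

31


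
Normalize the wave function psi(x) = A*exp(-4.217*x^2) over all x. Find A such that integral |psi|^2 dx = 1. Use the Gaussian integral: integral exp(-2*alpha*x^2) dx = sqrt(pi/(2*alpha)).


integral |psi|^2 dx = A^2 * sqrt(pi/(2*alpha)) = 1
A^2 = sqrt(2*alpha/pi)
= sqrt(2 * 4.217 / pi)
= 1.638483
A = sqrt(1.638483)
= 1.28

1.28


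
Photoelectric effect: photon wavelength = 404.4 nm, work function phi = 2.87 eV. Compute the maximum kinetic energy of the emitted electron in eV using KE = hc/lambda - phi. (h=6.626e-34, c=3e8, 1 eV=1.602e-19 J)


E_photon = hc / lambda
= (6.626e-34)(3e8) / (404.4e-9)
= 4.9154e-19 J
= 3.0683 eV
KE = E_photon - phi
= 3.0683 - 2.87
= 0.1983 eV

0.1983


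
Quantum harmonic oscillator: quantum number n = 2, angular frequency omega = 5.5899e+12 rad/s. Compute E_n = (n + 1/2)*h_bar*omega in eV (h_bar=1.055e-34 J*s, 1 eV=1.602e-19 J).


E = (n + 1/2) * h_bar * omega
= (2 + 0.5) * 1.055e-34 * 5.5899e+12
= 2.5 * 5.8973e-22
= 1.4743e-21 J
= 0.0092 eV

0.0092


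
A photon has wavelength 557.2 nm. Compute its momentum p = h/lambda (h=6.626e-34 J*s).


p = h / lambda
= 6.626e-34 / (557.2e-9)
= 6.626e-34 / 5.5720e-07
= 1.1892e-27 kg*m/s

1.1892e-27


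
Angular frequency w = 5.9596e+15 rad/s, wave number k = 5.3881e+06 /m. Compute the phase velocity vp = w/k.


vp = w / k
= 5.9596e+15 / 5.3881e+06
= 1.1061e+09 m/s

1.1061e+09


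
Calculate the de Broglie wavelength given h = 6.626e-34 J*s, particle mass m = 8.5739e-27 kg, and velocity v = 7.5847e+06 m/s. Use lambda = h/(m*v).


lambda = h / (m * v)
= 6.626e-34 / (8.5739e-27 * 7.5847e+06)
= 6.626e-34 / 6.5030e-20
= 1.0189e-14 m

1.0189e-14


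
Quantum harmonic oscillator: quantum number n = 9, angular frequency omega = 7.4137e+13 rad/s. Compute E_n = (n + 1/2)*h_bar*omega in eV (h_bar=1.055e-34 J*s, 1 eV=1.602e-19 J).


E = (n + 1/2) * h_bar * omega
= (9 + 0.5) * 1.055e-34 * 7.4137e+13
= 9.5 * 7.8215e-21
= 7.4304e-20 J
= 0.4638 eV

0.4638


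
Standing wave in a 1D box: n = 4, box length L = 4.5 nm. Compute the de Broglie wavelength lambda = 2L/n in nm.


lambda = 2L / n
= 2 * 4.5 / 4
= 9.0 / 4
= 2.25 nm

2.25


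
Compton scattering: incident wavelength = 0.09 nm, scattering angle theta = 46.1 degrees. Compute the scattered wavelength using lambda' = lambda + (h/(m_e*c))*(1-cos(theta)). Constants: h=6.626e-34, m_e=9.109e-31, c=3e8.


Compton wavelength: h/(m_e*c) = 2.4247e-12 m
d_lambda = 2.4247e-12 * (1 - cos(46.1 deg))
= 2.4247e-12 * 0.306598
= 7.4341e-13 m = 0.000743 nm
lambda' = 0.09 + 0.000743
= 0.090743 nm

0.090743


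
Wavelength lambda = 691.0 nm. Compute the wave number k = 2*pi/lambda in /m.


k = 2 * pi / lambda
= 6.2832 / (691.0e-9)
= 6.2832 / 6.9100e-07
= 9.0929e+06 /m

9.0929e+06


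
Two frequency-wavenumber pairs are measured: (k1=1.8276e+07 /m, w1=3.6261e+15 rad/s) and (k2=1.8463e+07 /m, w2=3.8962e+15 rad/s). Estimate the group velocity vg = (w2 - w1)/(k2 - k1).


vg = (w2 - w1) / (k2 - k1)
= (3.8962e+15 - 3.6261e+15) / (1.8463e+07 - 1.8276e+07)
= 2.7010e+14 / 1.8700e+05
= 1.4444e+09 m/s

1.4444e+09


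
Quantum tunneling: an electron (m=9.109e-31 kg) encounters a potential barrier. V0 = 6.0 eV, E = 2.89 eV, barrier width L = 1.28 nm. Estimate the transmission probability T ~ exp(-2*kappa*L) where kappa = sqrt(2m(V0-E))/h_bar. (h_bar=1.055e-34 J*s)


V0 - E = 3.11 eV = 4.9822e-19 J
kappa = sqrt(2 * m * (V0-E)) / h_bar
= sqrt(2 * 9.109e-31 * 4.9822e-19) / 1.055e-34
= 9.0304e+09 /m
2*kappa*L = 2 * 9.0304e+09 * 1.28e-9
= 23.1179
T = exp(-23.1179) = 9.120155e-11

9.120155e-11


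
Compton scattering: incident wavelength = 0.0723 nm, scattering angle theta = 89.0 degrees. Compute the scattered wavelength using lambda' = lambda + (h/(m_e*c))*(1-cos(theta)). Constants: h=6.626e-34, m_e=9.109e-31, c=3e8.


Compton wavelength: h/(m_e*c) = 2.4247e-12 m
d_lambda = 2.4247e-12 * (1 - cos(89.0 deg))
= 2.4247e-12 * 0.982548
= 2.3824e-12 m = 0.002382 nm
lambda' = 0.0723 + 0.002382
= 0.074682 nm

0.074682


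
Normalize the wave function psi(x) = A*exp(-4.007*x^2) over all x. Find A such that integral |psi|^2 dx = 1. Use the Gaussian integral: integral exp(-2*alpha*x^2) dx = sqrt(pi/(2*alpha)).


integral |psi|^2 dx = A^2 * sqrt(pi/(2*alpha)) = 1
A^2 = sqrt(2*alpha/pi)
= sqrt(2 * 4.007 / pi)
= 1.597165
A = sqrt(1.597165)
= 1.2638

1.2638


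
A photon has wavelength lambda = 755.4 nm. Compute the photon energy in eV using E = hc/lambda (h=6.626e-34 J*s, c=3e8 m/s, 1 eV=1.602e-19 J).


E = hc / lambda
= (6.626e-34)(3e8) / (755.4e-9)
= 1.9878e-25 / 7.5540e-07
= 2.6315e-19 J
Converting to eV: 2.6315e-19 / 1.602e-19
= 1.6426 eV

1.6426


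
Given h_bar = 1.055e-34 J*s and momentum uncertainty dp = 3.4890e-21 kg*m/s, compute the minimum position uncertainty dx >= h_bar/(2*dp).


dx = h_bar / (2 * dp)
= 1.055e-34 / (2 * 3.4890e-21)
= 1.055e-34 / 6.9780e-21
= 1.5119e-14 m

1.5119e-14


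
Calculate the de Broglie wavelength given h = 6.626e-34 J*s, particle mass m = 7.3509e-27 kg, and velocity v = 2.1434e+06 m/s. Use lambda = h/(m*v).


lambda = h / (m * v)
= 6.626e-34 / (7.3509e-27 * 2.1434e+06)
= 6.626e-34 / 1.5756e-20
= 4.2054e-14 m

4.2054e-14


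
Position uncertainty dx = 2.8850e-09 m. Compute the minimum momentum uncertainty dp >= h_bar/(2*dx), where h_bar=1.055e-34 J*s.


dp = h_bar / (2 * dx)
= 1.055e-34 / (2 * 2.8850e-09)
= 1.055e-34 / 5.7700e-09
= 1.8284e-26 kg*m/s

1.8284e-26


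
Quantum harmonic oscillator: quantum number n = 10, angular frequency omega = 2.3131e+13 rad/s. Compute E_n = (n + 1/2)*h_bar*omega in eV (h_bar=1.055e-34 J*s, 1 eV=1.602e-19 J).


E = (n + 1/2) * h_bar * omega
= (10 + 0.5) * 1.055e-34 * 2.3131e+13
= 10.5 * 2.4403e-21
= 2.5623e-20 J
= 0.1599 eV

0.1599


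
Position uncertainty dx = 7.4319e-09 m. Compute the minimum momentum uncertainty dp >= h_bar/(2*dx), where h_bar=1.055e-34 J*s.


dp = h_bar / (2 * dx)
= 1.055e-34 / (2 * 7.4319e-09)
= 1.055e-34 / 1.4864e-08
= 7.0978e-27 kg*m/s

7.0978e-27


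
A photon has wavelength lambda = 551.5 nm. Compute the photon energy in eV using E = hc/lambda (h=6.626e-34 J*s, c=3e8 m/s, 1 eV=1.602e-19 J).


E = hc / lambda
= (6.626e-34)(3e8) / (551.5e-9)
= 1.9878e-25 / 5.5150e-07
= 3.6044e-19 J
Converting to eV: 3.6044e-19 / 1.602e-19
= 2.2499 eV

2.2499


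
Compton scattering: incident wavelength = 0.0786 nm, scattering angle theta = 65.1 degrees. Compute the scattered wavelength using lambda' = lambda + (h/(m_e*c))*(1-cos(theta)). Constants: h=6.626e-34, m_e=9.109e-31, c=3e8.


Compton wavelength: h/(m_e*c) = 2.4247e-12 m
d_lambda = 2.4247e-12 * (1 - cos(65.1 deg))
= 2.4247e-12 * 0.578964
= 1.4038e-12 m = 0.001404 nm
lambda' = 0.0786 + 0.001404
= 0.080004 nm

0.080004


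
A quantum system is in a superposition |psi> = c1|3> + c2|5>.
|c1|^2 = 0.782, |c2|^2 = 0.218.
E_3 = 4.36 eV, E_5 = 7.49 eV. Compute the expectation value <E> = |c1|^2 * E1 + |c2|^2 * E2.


<E> = |c1|^2 * E1 + |c2|^2 * E2
= 0.782 * 4.36 + 0.218 * 7.49
= 3.4095 + 1.6328
= 5.0423 eV

5.0423


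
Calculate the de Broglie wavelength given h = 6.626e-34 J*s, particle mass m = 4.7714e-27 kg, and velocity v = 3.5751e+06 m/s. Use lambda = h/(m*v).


lambda = h / (m * v)
= 6.626e-34 / (4.7714e-27 * 3.5751e+06)
= 6.626e-34 / 1.7058e-20
= 3.8843e-14 m

3.8843e-14


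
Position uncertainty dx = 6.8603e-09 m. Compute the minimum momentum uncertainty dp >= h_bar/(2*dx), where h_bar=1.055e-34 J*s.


dp = h_bar / (2 * dx)
= 1.055e-34 / (2 * 6.8603e-09)
= 1.055e-34 / 1.3721e-08
= 7.6892e-27 kg*m/s

7.6892e-27


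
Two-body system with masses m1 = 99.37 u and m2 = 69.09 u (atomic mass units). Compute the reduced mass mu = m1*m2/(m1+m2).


mu = m1 * m2 / (m1 + m2)
= 99.37 * 69.09 / (99.37 + 69.09)
= 6865.4733 / 168.46
= 40.7543 u

40.7543


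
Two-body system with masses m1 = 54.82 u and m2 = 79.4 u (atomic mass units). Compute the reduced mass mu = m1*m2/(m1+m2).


mu = m1 * m2 / (m1 + m2)
= 54.82 * 79.4 / (54.82 + 79.4)
= 4352.708 / 134.22
= 32.4297 u

32.4297


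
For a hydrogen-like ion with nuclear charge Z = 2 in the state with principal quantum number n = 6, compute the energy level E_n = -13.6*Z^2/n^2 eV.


E_n = -13.6 * Z^2 / n^2
= -13.6 * 2^2 / 6^2
= -13.6 * 4 / 36
= -1.5111 eV

-1.5111


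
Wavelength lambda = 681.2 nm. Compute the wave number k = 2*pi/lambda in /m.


k = 2 * pi / lambda
= 6.2832 / (681.2e-9)
= 6.2832 / 6.8120e-07
= 9.2237e+06 /m

9.2237e+06


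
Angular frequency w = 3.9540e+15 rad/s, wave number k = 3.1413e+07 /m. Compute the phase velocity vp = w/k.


vp = w / k
= 3.9540e+15 / 3.1413e+07
= 1.2587e+08 m/s

1.2587e+08


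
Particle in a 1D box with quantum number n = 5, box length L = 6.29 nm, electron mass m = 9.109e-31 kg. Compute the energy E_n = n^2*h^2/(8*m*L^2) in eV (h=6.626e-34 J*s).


E = n^2 * h^2 / (8 * m * L^2)
= 5^2 * (6.626e-34)^2 / (8 * 9.109e-31 * (6.29e-9)^2)
= 25 * 4.3904e-67 / (8 * 9.109e-31 * 3.9564e-17)
= 3.8070e-20 J
= 0.2376 eV

0.2376


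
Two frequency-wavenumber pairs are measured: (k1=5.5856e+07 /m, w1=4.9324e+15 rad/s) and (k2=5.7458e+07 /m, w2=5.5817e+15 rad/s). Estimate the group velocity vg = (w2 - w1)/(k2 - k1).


vg = (w2 - w1) / (k2 - k1)
= (5.5817e+15 - 4.9324e+15) / (5.7458e+07 - 5.5856e+07)
= 6.4930e+14 / 1.6020e+06
= 4.0531e+08 m/s

4.0531e+08


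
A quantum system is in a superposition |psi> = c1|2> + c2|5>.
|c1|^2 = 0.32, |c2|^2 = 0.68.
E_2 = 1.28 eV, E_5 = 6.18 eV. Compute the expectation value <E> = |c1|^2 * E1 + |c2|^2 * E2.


<E> = |c1|^2 * E1 + |c2|^2 * E2
= 0.32 * 1.28 + 0.68 * 6.18
= 0.4096 + 4.2024
= 4.612 eV

4.612


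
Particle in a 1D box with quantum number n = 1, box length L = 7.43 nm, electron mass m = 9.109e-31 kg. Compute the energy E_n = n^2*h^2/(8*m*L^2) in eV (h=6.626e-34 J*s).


E = n^2 * h^2 / (8 * m * L^2)
= 1^2 * (6.626e-34)^2 / (8 * 9.109e-31 * (7.43e-9)^2)
= 1 * 4.3904e-67 / (8 * 9.109e-31 * 5.5205e-17)
= 1.0914e-21 J
= 0.0068 eV

0.0068


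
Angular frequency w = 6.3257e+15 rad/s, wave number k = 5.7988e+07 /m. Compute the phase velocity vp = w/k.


vp = w / k
= 6.3257e+15 / 5.7988e+07
= 1.0909e+08 m/s

1.0909e+08


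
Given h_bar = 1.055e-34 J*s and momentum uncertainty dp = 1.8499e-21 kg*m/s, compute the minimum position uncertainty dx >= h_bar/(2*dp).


dx = h_bar / (2 * dp)
= 1.055e-34 / (2 * 1.8499e-21)
= 1.055e-34 / 3.6998e-21
= 2.8515e-14 m

2.8515e-14


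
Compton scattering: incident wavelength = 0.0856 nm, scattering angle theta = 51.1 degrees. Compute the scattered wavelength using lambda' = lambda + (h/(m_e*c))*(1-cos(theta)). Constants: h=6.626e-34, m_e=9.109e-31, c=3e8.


Compton wavelength: h/(m_e*c) = 2.4247e-12 m
d_lambda = 2.4247e-12 * (1 - cos(51.1 deg))
= 2.4247e-12 * 0.372037
= 9.0208e-13 m = 0.000902 nm
lambda' = 0.0856 + 0.000902
= 0.086502 nm

0.086502


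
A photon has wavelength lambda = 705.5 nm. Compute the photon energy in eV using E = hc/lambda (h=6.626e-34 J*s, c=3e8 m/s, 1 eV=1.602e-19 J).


E = hc / lambda
= (6.626e-34)(3e8) / (705.5e-9)
= 1.9878e-25 / 7.0550e-07
= 2.8176e-19 J
Converting to eV: 2.8176e-19 / 1.602e-19
= 1.7588 eV

1.7588


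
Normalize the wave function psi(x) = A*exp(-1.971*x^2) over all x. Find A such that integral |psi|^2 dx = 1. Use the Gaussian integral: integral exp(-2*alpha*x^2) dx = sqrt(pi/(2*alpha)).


integral |psi|^2 dx = A^2 * sqrt(pi/(2*alpha)) = 1
A^2 = sqrt(2*alpha/pi)
= sqrt(2 * 1.971 / pi)
= 1.120169
A = sqrt(1.120169)
= 1.0584

1.0584


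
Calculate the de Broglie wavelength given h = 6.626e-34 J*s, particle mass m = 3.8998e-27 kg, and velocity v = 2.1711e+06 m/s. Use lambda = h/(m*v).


lambda = h / (m * v)
= 6.626e-34 / (3.8998e-27 * 2.1711e+06)
= 6.626e-34 / 8.4669e-21
= 7.8258e-14 m

7.8258e-14


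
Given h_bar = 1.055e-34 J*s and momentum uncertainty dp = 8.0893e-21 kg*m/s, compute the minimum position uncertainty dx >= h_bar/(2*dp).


dx = h_bar / (2 * dp)
= 1.055e-34 / (2 * 8.0893e-21)
= 1.055e-34 / 1.6179e-20
= 6.5210e-15 m

6.5210e-15


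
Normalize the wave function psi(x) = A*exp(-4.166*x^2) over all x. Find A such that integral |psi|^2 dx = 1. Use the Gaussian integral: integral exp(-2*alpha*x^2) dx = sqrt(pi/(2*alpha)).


integral |psi|^2 dx = A^2 * sqrt(pi/(2*alpha)) = 1
A^2 = sqrt(2*alpha/pi)
= sqrt(2 * 4.166 / pi)
= 1.628545
A = sqrt(1.628545)
= 1.2761

1.2761


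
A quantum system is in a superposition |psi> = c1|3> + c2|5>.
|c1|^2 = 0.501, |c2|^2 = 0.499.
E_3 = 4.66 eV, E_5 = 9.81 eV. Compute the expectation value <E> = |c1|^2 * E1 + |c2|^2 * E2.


<E> = |c1|^2 * E1 + |c2|^2 * E2
= 0.501 * 4.66 + 0.499 * 9.81
= 2.3347 + 4.8952
= 7.2299 eV

7.2299


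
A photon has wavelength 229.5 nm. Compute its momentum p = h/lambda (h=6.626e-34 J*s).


p = h / lambda
= 6.626e-34 / (229.5e-9)
= 6.626e-34 / 2.2950e-07
= 2.8871e-27 kg*m/s

2.8871e-27


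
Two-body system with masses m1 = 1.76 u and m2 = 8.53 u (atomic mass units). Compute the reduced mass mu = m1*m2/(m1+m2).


mu = m1 * m2 / (m1 + m2)
= 1.76 * 8.53 / (1.76 + 8.53)
= 15.0128 / 10.29
= 1.459 u

1.459


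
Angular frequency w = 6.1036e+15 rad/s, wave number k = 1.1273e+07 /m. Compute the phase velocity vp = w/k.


vp = w / k
= 6.1036e+15 / 1.1273e+07
= 5.4144e+08 m/s

5.4144e+08


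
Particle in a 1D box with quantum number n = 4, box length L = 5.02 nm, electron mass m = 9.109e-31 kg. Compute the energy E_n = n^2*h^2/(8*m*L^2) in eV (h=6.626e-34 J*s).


E = n^2 * h^2 / (8 * m * L^2)
= 4^2 * (6.626e-34)^2 / (8 * 9.109e-31 * (5.02e-9)^2)
= 16 * 4.3904e-67 / (8 * 9.109e-31 * 2.5200e-17)
= 3.8252e-20 J
= 0.2388 eV

0.2388


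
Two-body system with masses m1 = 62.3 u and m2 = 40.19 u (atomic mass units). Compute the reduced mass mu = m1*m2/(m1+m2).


mu = m1 * m2 / (m1 + m2)
= 62.3 * 40.19 / (62.3 + 40.19)
= 2503.837 / 102.49
= 24.4301 u

24.4301


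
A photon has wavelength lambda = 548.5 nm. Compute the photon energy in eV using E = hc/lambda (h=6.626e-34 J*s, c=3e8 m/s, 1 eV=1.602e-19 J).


E = hc / lambda
= (6.626e-34)(3e8) / (548.5e-9)
= 1.9878e-25 / 5.4850e-07
= 3.6241e-19 J
Converting to eV: 3.6241e-19 / 1.602e-19
= 2.2622 eV

2.2622


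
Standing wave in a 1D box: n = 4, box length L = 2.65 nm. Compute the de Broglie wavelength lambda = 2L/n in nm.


lambda = 2L / n
= 2 * 2.65 / 4
= 5.3 / 4
= 1.325 nm

1.325


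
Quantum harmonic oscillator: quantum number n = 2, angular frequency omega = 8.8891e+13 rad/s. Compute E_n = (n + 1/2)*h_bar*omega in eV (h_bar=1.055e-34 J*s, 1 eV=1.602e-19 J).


E = (n + 1/2) * h_bar * omega
= (2 + 0.5) * 1.055e-34 * 8.8891e+13
= 2.5 * 9.3780e-21
= 2.3445e-20 J
= 0.1463 eV

0.1463


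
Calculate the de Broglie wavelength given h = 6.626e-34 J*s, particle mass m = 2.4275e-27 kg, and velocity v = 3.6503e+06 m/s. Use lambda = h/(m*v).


lambda = h / (m * v)
= 6.626e-34 / (2.4275e-27 * 3.6503e+06)
= 6.626e-34 / 8.8611e-21
= 7.4776e-14 m

7.4776e-14


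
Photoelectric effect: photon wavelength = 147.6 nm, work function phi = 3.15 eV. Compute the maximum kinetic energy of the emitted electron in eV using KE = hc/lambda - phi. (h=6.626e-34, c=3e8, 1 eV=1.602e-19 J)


E_photon = hc / lambda
= (6.626e-34)(3e8) / (147.6e-9)
= 1.3467e-18 J
= 8.4067 eV
KE = E_photon - phi
= 8.4067 - 3.15
= 5.2567 eV

5.2567


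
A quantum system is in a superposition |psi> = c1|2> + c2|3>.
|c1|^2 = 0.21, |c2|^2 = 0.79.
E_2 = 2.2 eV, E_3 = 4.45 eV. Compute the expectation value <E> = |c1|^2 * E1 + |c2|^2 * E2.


<E> = |c1|^2 * E1 + |c2|^2 * E2
= 0.21 * 2.2 + 0.79 * 4.45
= 0.462 + 3.5155
= 3.9775 eV

3.9775


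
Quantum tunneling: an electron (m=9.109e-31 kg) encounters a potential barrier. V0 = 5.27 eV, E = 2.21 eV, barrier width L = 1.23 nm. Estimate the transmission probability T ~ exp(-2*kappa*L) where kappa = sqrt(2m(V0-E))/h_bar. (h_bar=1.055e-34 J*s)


V0 - E = 3.06 eV = 4.9021e-19 J
kappa = sqrt(2 * m * (V0-E)) / h_bar
= sqrt(2 * 9.109e-31 * 4.9021e-19) / 1.055e-34
= 8.9576e+09 /m
2*kappa*L = 2 * 8.9576e+09 * 1.23e-9
= 22.0356
T = exp(-22.0356) = 2.691898e-10

2.691898e-10


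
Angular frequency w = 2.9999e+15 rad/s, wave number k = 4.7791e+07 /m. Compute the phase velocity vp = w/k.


vp = w / k
= 2.9999e+15 / 4.7791e+07
= 6.2771e+07 m/s

6.2771e+07


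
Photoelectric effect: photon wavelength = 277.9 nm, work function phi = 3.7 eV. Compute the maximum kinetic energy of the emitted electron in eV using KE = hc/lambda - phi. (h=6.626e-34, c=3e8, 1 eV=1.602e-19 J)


E_photon = hc / lambda
= (6.626e-34)(3e8) / (277.9e-9)
= 7.1529e-19 J
= 4.465 eV
KE = E_photon - phi
= 4.465 - 3.7
= 0.765 eV

0.765


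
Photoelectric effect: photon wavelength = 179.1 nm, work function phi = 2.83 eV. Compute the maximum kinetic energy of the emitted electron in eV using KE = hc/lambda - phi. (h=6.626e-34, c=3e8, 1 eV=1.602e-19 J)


E_photon = hc / lambda
= (6.626e-34)(3e8) / (179.1e-9)
= 1.1099e-18 J
= 6.9281 eV
KE = E_photon - phi
= 6.9281 - 2.83
= 4.0981 eV

4.0981


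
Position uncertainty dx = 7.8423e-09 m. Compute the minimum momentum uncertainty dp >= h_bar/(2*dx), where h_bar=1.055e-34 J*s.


dp = h_bar / (2 * dx)
= 1.055e-34 / (2 * 7.8423e-09)
= 1.055e-34 / 1.5685e-08
= 6.7263e-27 kg*m/s

6.7263e-27


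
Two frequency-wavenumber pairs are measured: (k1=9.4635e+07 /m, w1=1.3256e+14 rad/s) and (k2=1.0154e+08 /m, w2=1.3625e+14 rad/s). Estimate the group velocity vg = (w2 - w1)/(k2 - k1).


vg = (w2 - w1) / (k2 - k1)
= (1.3625e+14 - 1.3256e+14) / (1.0154e+08 - 9.4635e+07)
= 3.6900e+12 / 6.9050e+06
= 5.3440e+05 m/s

5.3440e+05


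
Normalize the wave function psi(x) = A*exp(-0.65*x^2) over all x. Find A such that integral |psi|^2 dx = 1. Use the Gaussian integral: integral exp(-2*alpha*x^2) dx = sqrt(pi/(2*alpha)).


integral |psi|^2 dx = A^2 * sqrt(pi/(2*alpha)) = 1
A^2 = sqrt(2*alpha/pi)
= sqrt(2 * 0.65 / pi)
= 0.643275
A = sqrt(0.643275)
= 0.802

0.802


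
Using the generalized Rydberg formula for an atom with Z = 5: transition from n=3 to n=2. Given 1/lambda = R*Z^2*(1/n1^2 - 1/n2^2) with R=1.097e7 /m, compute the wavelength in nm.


1/lambda = R * Z^2 * (1/n1^2 - 1/n2^2)
= 1.097e7 * 5^2 * (1/2^2 - 1/3^2)
= 1.097e7 * 25 * (0.25 - 0.111111)
= 3.8090e+07 /m
lambda = 1 / 3.8090e+07
= 26.2534 nm

26.2534


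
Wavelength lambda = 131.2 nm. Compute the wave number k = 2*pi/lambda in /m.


k = 2 * pi / lambda
= 6.2832 / (131.2e-9)
= 6.2832 / 1.3120e-07
= 4.7890e+07 /m

4.7890e+07


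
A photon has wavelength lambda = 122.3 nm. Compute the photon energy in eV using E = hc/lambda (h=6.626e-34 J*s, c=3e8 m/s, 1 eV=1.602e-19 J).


E = hc / lambda
= (6.626e-34)(3e8) / (122.3e-9)
= 1.9878e-25 / 1.2230e-07
= 1.6253e-18 J
Converting to eV: 1.6253e-18 / 1.602e-19
= 10.1457 eV

10.1457


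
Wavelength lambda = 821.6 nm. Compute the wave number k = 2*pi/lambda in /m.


k = 2 * pi / lambda
= 6.2832 / (821.6e-9)
= 6.2832 / 8.2160e-07
= 7.6475e+06 /m

7.6475e+06


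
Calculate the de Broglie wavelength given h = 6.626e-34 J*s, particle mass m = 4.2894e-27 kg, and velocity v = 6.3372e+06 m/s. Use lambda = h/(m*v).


lambda = h / (m * v)
= 6.626e-34 / (4.2894e-27 * 6.3372e+06)
= 6.626e-34 / 2.7183e-20
= 2.4376e-14 m

2.4376e-14


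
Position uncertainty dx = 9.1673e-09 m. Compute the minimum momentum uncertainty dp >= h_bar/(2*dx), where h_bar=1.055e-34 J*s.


dp = h_bar / (2 * dx)
= 1.055e-34 / (2 * 9.1673e-09)
= 1.055e-34 / 1.8335e-08
= 5.7541e-27 kg*m/s

5.7541e-27


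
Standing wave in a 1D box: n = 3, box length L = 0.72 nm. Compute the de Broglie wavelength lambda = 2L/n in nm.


lambda = 2L / n
= 2 * 0.72 / 3
= 1.44 / 3
= 0.48 nm

0.48


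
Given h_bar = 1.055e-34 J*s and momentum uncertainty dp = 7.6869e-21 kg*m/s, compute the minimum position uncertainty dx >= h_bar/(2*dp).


dx = h_bar / (2 * dp)
= 1.055e-34 / (2 * 7.6869e-21)
= 1.055e-34 / 1.5374e-20
= 6.8623e-15 m

6.8623e-15


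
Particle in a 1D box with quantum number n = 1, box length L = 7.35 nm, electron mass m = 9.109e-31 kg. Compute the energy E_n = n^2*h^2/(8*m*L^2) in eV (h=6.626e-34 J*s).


E = n^2 * h^2 / (8 * m * L^2)
= 1^2 * (6.626e-34)^2 / (8 * 9.109e-31 * (7.35e-9)^2)
= 1 * 4.3904e-67 / (8 * 9.109e-31 * 5.4023e-17)
= 1.1152e-21 J
= 0.007 eV

0.007


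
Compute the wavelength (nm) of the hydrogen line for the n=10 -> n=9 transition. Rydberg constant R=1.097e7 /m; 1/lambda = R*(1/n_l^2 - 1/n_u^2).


1/lambda = R * (1/n_l^2 - 1/n_u^2)
= 1.097e7 * (1/9^2 - 1/10^2)
= 1.097e7 * (0.012346 - 0.01)
= 1.097e7 * 0.002346
= 2.5732e+04 /m
lambda = 1 / 2.5732e+04 = 38861.968 nm

38861.968


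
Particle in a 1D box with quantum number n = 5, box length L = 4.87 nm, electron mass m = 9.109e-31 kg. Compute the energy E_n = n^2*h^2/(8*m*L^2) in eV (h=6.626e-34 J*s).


E = n^2 * h^2 / (8 * m * L^2)
= 5^2 * (6.626e-34)^2 / (8 * 9.109e-31 * (4.87e-9)^2)
= 25 * 4.3904e-67 / (8 * 9.109e-31 * 2.3717e-17)
= 6.3507e-20 J
= 0.3964 eV

0.3964


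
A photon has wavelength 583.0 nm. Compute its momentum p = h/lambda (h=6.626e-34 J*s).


p = h / lambda
= 6.626e-34 / (583.0e-9)
= 6.626e-34 / 5.8300e-07
= 1.1365e-27 kg*m/s

1.1365e-27


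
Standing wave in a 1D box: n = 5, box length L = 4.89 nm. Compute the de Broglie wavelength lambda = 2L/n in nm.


lambda = 2L / n
= 2 * 4.89 / 5
= 9.78 / 5
= 1.956 nm

1.956


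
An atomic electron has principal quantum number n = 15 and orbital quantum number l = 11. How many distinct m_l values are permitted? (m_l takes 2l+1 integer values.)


m_l ranges from -l to +l in integer steps
So m_l goes from -11 to +11
Count = 2l + 1 = 2*11 + 1
= 23

23


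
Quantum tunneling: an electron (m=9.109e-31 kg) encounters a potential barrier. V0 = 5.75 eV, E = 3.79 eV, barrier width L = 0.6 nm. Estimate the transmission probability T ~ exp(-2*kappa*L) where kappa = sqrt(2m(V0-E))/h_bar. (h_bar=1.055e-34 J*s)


V0 - E = 1.96 eV = 3.1399e-19 J
kappa = sqrt(2 * m * (V0-E)) / h_bar
= sqrt(2 * 9.109e-31 * 3.1399e-19) / 1.055e-34
= 7.1690e+09 /m
2*kappa*L = 2 * 7.1690e+09 * 0.6e-9
= 8.6028
T = exp(-8.6028) = 1.835961e-04

1.835961e-04


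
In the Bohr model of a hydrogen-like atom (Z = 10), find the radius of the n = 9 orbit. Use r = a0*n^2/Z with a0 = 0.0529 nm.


r = a0 * n^2 / Z
= 0.0529 * 9^2 / 10
= 0.0529 * 81 / 10
= 0.4285 nm

0.4285


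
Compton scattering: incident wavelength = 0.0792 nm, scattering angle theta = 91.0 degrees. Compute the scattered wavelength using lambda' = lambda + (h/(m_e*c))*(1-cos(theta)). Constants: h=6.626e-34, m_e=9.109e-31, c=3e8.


Compton wavelength: h/(m_e*c) = 2.4247e-12 m
d_lambda = 2.4247e-12 * (1 - cos(91.0 deg))
= 2.4247e-12 * 1.017452
= 2.4670e-12 m = 0.002467 nm
lambda' = 0.0792 + 0.002467
= 0.081667 nm

0.081667


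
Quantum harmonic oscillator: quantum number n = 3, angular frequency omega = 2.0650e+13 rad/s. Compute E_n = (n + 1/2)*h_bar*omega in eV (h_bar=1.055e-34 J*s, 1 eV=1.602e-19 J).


E = (n + 1/2) * h_bar * omega
= (3 + 0.5) * 1.055e-34 * 2.0650e+13
= 3.5 * 2.1786e-21
= 7.6250e-21 J
= 0.0476 eV

0.0476


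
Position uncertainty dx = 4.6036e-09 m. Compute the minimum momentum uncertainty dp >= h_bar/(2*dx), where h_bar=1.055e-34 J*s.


dp = h_bar / (2 * dx)
= 1.055e-34 / (2 * 4.6036e-09)
= 1.055e-34 / 9.2072e-09
= 1.1458e-26 kg*m/s

1.1458e-26


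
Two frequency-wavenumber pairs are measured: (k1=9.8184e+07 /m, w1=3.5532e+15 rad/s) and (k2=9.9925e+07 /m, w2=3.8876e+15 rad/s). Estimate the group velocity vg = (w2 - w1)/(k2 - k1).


vg = (w2 - w1) / (k2 - k1)
= (3.8876e+15 - 3.5532e+15) / (9.9925e+07 - 9.8184e+07)
= 3.3440e+14 / 1.7410e+06
= 1.9207e+08 m/s

1.9207e+08
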